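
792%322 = 148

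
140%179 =140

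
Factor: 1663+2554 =4217= 4217^1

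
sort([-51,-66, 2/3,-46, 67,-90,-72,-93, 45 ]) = [ - 93, - 90,-72,-66, - 51,  -  46,  2/3, 45, 67]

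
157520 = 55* 2864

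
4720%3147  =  1573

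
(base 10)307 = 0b100110011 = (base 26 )bl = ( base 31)9s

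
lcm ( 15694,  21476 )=408044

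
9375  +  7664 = 17039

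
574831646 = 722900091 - 148068445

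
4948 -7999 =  - 3051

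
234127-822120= - 587993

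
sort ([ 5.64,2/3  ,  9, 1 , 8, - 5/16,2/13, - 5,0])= [ - 5, - 5/16,0, 2/13, 2/3, 1,  5.64, 8,9]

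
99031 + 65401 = 164432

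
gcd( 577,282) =1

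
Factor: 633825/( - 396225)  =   - 3^1*313^1*587^ ( - 1 ) = - 939/587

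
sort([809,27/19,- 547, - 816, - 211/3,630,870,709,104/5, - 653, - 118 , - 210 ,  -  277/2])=[-816,-653, - 547 , - 210, - 277/2, - 118, - 211/3, 27/19, 104/5,630, 709,809 , 870 ]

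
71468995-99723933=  - 28254938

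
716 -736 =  - 20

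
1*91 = 91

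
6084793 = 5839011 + 245782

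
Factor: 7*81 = 3^4* 7^1  =  567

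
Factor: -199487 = - 199487^1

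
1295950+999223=2295173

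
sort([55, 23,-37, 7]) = [  -  37,  7,23 , 55] 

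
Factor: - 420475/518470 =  - 605/746 = - 2^(  -  1)*5^1*11^2*373^( - 1 )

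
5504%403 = 265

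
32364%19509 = 12855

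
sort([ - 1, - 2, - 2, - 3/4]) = [-2,  -  2,-1, - 3/4]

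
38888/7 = 5555 + 3/7=5555.43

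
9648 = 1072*9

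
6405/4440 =427/296 = 1.44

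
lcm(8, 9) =72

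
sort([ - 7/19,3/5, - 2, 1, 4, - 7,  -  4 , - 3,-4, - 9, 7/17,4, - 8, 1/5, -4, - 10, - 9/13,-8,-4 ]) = [  -  10, - 9  , - 8, - 8, - 7, - 4, - 4 ,-4, - 4 , - 3,-2, - 9/13,-7/19,1/5 , 7/17 , 3/5, 1,4 , 4 ] 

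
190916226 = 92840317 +98075909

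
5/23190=1/4638 =0.00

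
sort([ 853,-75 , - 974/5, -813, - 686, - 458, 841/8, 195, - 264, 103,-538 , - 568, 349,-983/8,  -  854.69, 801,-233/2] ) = [ - 854.69, - 813,-686 ,-568 , - 538,-458, - 264,-974/5, - 983/8, - 233/2 , - 75, 103, 841/8, 195, 349 , 801, 853]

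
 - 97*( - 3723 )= 361131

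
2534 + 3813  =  6347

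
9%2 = 1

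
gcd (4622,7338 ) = 2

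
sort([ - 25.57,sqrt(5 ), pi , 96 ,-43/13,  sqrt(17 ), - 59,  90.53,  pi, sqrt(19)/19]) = [ - 59, - 25.57,-43/13 , sqrt(19) /19,sqrt(5),pi,pi,  sqrt(17 ),90.53,96]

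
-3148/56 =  - 787/14 = - 56.21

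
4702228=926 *5078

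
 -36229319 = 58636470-94865789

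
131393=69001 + 62392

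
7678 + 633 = 8311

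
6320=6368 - 48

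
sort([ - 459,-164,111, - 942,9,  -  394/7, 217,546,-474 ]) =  [-942, - 474, - 459, - 164, - 394/7, 9,111 , 217,546] 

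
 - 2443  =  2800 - 5243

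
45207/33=15069/11 = 1369.91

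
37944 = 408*93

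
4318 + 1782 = 6100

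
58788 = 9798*6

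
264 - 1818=- 1554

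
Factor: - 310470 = -2^1*3^1*5^1*79^1 * 131^1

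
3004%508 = 464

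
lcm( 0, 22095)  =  0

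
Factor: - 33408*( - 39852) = 1331375616 = 2^9*3^7 * 29^1 * 41^1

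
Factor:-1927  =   - 41^1*47^1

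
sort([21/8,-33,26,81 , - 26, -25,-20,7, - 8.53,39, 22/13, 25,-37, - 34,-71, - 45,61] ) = [ - 71, - 45, - 37, - 34, - 33, - 26, - 25, - 20,-8.53, 22/13, 21/8,7,25,26, 39,61,81] 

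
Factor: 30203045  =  5^1*71^1 * 149^1*571^1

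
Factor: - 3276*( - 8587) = 2^2*3^2*7^1 * 13^1*31^1 *277^1 = 28131012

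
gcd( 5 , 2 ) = 1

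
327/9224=327/9224 = 0.04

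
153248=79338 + 73910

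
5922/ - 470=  - 63/5 = -12.60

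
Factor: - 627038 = - 2^1 * 19^1*29^1*569^1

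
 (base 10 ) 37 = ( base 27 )1a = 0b100101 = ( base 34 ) 13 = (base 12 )31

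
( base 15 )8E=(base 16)86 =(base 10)134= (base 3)11222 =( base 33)42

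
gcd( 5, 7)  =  1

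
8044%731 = 3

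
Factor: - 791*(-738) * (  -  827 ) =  - 2^1*3^2 * 7^1 * 41^1 *113^1 *827^1 = - 482767866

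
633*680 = 430440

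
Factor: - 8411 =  - 13^1*647^1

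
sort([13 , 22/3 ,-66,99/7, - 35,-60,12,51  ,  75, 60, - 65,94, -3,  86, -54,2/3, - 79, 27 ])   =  [ - 79, - 66, - 65,  -  60,-54,-35,-3, 2/3, 22/3, 12,13, 99/7,  27, 51 , 60, 75, 86,94 ]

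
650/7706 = 325/3853 = 0.08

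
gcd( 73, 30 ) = 1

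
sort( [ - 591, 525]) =[ - 591,525]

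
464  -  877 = -413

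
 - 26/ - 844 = 13/422 = 0.03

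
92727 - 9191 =83536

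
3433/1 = 3433 = 3433.00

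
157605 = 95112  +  62493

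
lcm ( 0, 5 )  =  0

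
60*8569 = 514140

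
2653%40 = 13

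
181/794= 181/794  =  0.23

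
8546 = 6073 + 2473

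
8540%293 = 43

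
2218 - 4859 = -2641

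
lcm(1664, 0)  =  0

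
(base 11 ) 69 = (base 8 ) 113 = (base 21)3C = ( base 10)75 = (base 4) 1023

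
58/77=58/77 = 0.75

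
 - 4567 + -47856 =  - 52423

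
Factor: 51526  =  2^1*25763^1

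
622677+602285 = 1224962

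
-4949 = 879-5828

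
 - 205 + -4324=-4529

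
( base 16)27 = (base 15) 29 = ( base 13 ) 30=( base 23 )1G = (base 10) 39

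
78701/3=26233 + 2/3=26233.67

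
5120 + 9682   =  14802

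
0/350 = 0 = 0.00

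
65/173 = 65/173= 0.38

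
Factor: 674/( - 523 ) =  - 2^1*337^1 *523^( - 1 ) 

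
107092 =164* 653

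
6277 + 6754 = 13031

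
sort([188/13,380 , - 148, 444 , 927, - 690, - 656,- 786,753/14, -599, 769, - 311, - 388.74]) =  [ - 786 , - 690,  -  656, - 599, - 388.74, - 311, - 148,188/13, 753/14, 380,444,769 , 927]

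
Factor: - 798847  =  -7^3*17^1*137^1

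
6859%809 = 387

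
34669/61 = 568 + 21/61 = 568.34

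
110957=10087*11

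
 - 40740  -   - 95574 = 54834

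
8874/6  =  1479 = 1479.00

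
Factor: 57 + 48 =3^1*5^1*7^1 = 105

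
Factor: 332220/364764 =245/269=5^1*7^2 * 269^( - 1)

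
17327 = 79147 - 61820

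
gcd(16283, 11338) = 1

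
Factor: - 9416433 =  - 3^1*13^1 * 83^1*2909^1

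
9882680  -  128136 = 9754544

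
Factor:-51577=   -  51577^1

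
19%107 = 19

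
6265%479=38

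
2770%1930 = 840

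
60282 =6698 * 9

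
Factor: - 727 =-727^1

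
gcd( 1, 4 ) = 1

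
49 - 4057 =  - 4008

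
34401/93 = 369 + 28/31 = 369.90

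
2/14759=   2/14759 = 0.00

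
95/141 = 95/141= 0.67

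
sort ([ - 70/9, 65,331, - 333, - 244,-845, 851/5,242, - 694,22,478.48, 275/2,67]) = [ - 845,  -  694, - 333, - 244  , -70/9 , 22, 65,67,275/2, 851/5, 242,  331 , 478.48]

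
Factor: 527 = 17^1*31^1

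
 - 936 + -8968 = -9904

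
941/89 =941/89 = 10.57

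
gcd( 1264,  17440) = 16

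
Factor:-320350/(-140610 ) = 745/327=3^( - 1 ) * 5^1 * 109^( - 1)*149^1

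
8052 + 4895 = 12947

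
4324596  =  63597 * 68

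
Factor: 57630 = 2^1 * 3^1*5^1*17^1 * 113^1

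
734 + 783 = 1517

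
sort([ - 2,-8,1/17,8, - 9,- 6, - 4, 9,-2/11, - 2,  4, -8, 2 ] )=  [ - 9, - 8, -8, - 6, -4,- 2,-2, - 2/11, 1/17, 2, 4, 8, 9]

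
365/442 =365/442 = 0.83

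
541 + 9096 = 9637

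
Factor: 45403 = 45403^1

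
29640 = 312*95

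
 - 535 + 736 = 201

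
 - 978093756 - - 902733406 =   -  75360350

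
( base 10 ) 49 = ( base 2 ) 110001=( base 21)27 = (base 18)2d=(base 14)37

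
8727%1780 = 1607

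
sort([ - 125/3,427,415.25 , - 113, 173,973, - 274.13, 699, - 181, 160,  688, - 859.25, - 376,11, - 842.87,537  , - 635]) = [ - 859.25, - 842.87, - 635, - 376, - 274.13,  -  181,  -  113, - 125/3,11,160, 173,415.25,427,537,688,699,973] 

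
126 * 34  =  4284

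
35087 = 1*35087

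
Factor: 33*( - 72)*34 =  -  80784 = - 2^4*3^3*11^1*17^1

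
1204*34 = 40936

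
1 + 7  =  8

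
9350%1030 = 80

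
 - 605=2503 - 3108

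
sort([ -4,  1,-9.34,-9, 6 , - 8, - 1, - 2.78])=[ - 9.34, - 9  , - 8, - 4, - 2.78, - 1, 1,6 ] 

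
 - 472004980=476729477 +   -  948734457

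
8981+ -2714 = 6267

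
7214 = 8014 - 800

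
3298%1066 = 100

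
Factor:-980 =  - 2^2*5^1*7^2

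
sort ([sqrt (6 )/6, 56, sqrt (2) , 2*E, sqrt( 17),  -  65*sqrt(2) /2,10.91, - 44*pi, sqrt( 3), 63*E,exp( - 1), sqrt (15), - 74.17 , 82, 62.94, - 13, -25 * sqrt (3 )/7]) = [ - 44*pi, - 74.17, - 65 * sqrt(2)/2,- 13, - 25*sqrt( 3)/7,exp( - 1), sqrt(6)/6,sqrt ( 2 ),sqrt (3 ),  sqrt ( 15),  sqrt (17) , 2*E,10.91,56, 62.94,82,63 *E]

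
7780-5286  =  2494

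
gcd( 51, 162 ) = 3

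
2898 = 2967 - 69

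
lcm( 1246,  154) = 13706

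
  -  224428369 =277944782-502373151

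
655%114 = 85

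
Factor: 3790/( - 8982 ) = - 3^( - 2)*5^1*379^1*499^(- 1) = - 1895/4491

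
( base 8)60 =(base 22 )24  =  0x30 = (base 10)48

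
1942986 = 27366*71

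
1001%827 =174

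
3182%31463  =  3182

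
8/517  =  8/517 = 0.02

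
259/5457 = 259/5457 = 0.05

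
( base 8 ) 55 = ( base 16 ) 2d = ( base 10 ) 45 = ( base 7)63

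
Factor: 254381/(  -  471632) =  - 2^( - 4)*7^( - 1)*127^1 * 2003^1*4211^( - 1) 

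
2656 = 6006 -3350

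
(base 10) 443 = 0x1BB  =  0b110111011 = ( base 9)542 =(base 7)1202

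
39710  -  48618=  - 8908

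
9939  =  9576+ 363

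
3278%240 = 158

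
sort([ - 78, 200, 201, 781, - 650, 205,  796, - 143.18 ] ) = [ - 650 ,  -  143.18, - 78, 200,201,205, 781, 796 ]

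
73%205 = 73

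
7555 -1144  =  6411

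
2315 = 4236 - 1921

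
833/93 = 8 + 89/93  =  8.96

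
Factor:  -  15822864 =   -  2^4*3^4*29^1*421^1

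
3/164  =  3/164  =  0.02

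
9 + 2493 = 2502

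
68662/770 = 3121/35 = 89.17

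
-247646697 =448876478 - 696523175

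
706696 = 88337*8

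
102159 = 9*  11351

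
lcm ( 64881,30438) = 2465478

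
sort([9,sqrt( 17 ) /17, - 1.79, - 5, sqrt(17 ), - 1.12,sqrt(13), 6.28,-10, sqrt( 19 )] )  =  [ - 10 , - 5,-1.79, - 1.12,sqrt(17)/17, sqrt (13 ), sqrt(17),sqrt(19), 6.28, 9 ]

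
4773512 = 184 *25943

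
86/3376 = 43/1688 = 0.03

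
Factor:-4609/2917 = -11^1*419^1*2917^( - 1 )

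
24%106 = 24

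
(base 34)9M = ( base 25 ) d3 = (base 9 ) 404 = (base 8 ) 510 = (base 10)328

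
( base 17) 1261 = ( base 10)5594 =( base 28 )73M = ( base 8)12732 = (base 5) 134334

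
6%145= 6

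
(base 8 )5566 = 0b101101110110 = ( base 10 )2934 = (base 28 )3km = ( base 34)2ia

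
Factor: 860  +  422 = 2^1 * 641^1 = 1282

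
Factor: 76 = 2^2*19^1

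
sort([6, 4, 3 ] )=[3, 4, 6]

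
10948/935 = 11 + 39/55 = 11.71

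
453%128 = 69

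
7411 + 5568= 12979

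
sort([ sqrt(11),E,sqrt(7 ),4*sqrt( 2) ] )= [ sqrt(7),E, sqrt (11),4 * sqrt(2)] 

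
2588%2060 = 528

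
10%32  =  10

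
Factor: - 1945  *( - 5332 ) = 10370740  =  2^2*5^1*31^1 * 43^1*389^1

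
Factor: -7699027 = - 7^2*71^1*2213^1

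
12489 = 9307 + 3182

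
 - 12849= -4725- 8124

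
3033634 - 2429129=604505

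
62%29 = 4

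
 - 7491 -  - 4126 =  - 3365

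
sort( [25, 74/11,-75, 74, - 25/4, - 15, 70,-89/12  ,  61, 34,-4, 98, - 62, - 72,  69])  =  [ - 75, - 72, - 62, - 15, - 89/12 , - 25/4, - 4, 74/11, 25 , 34, 61,69, 70 , 74, 98]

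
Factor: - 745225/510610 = -149045/102122  =  - 2^( -1 )*5^1 * 13^1 *2293^1 * 51061^( - 1)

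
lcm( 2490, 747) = 7470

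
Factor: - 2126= - 2^1*1063^1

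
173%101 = 72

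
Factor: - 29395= - 5^1*5879^1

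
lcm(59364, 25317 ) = 1721556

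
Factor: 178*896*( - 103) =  -16427264 = - 2^8*7^1*89^1*103^1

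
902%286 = 44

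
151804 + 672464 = 824268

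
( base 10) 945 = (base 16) 3B1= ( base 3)1022000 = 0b1110110001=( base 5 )12240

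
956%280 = 116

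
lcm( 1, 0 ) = 0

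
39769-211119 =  - 171350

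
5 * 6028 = 30140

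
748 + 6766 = 7514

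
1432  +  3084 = 4516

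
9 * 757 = 6813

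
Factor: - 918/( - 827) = 2^1*3^3*17^1 * 827^( - 1 ) 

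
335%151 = 33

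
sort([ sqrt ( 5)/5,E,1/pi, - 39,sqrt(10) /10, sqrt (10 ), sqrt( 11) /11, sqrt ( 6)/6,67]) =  [  -  39 , sqrt( 11)/11,sqrt( 10 ) /10, 1/pi, sqrt( 6 )/6,sqrt(5)/5,E,sqrt(10 ), 67 ] 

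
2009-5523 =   -  3514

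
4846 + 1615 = 6461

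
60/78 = 10/13   =  0.77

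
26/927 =26/927  =  0.03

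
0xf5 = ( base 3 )100002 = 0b11110101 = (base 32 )7l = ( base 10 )245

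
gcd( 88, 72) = 8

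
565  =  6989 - 6424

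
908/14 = 64 + 6/7  =  64.86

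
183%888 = 183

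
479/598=479/598 =0.80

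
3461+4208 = 7669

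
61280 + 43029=104309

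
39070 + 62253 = 101323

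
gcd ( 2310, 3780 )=210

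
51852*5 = 259260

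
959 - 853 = 106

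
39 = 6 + 33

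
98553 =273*361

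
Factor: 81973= 81973^1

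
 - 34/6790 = - 17/3395=   - 0.01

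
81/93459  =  27/31153 = 0.00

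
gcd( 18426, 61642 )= 74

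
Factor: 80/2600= 2/65 = 2^1  *  5^( - 1)*13^( - 1) 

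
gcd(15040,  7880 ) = 40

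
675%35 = 10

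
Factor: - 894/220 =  - 2^ ( - 1 ) * 3^1*5^( - 1 )* 11^( - 1 ) * 149^1 = - 447/110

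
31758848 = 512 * 62029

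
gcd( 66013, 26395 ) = 1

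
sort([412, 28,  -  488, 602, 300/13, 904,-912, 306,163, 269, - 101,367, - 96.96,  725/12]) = [ - 912, - 488,  -  101, - 96.96, 300/13 , 28,725/12, 163,269, 306, 367, 412,602,904]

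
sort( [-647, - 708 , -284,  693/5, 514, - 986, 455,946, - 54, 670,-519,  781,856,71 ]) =[ - 986, -708, - 647,-519, - 284,  -  54,71,693/5,455,514,670,781, 856,946] 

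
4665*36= 167940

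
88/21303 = 88/21303  =  0.00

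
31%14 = 3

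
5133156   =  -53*( - 96852 )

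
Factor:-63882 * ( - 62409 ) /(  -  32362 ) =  - 1993405869/16181=-  3^4  *  7^1*11^(-1)*13^2*71^1*293^1*1471^ ( - 1) 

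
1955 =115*17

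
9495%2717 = 1344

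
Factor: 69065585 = 5^1*281^1*49157^1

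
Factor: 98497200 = 2^4*3^1 * 5^2*79^1 *1039^1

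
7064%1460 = 1224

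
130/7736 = 65/3868 = 0.02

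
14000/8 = 1750  =  1750.00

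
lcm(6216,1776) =12432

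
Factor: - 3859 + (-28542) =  - 32401 = - 32401^1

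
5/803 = 5/803 = 0.01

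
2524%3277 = 2524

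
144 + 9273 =9417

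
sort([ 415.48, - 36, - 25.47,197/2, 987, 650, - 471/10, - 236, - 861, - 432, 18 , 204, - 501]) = [ - 861, - 501, - 432,-236 , - 471/10, - 36, - 25.47,18,197/2,  204, 415.48, 650,987]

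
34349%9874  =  4727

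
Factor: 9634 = 2^1*4817^1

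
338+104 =442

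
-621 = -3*207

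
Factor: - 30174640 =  - 2^4*5^1 *377183^1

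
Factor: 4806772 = 2^2*19^1*63247^1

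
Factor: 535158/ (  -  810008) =-267579/405004 = - 2^( -2 )*3^2*13^1*19^( - 1 ) * 73^ ( - 2 )*2287^1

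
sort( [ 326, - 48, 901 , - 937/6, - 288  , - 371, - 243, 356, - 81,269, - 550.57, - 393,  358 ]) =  [-550.57, - 393, - 371, - 288,-243, - 937/6, - 81, - 48 , 269,326,356, 358, 901] 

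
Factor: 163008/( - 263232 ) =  - 283^1*457^ (-1) = - 283/457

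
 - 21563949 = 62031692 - 83595641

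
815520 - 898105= - 82585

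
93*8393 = 780549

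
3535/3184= 1+ 351/3184 = 1.11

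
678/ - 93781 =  - 1+93103/93781 = -0.01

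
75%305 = 75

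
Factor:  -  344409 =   -  3^1*13^1*8831^1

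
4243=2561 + 1682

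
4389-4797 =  - 408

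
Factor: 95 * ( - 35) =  - 3325 = - 5^2*7^1*19^1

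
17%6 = 5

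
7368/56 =921/7 = 131.57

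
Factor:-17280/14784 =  - 2^1*3^2*5^1*7^( - 1)*11^( - 1 ) = -90/77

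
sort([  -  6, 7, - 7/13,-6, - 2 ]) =[ - 6,-6, - 2, - 7/13, 7]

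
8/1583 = 8/1583  =  0.01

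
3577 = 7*511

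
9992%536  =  344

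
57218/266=215+ 2/19 = 215.11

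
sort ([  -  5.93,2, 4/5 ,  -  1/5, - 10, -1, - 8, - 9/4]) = [-10,-8, - 5.93, - 9/4,-1, - 1/5, 4/5, 2]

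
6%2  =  0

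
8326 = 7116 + 1210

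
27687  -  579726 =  - 552039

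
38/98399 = 38/98399= 0.00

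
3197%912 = 461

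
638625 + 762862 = 1401487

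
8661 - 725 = 7936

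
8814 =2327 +6487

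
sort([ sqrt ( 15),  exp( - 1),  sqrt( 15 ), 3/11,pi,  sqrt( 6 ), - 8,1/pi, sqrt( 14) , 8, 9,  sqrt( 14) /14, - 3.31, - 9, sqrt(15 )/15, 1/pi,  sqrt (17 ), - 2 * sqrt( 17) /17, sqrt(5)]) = [  -  9, - 8, - 3.31, - 2*sqrt( 17)/17,sqrt( 15)/15,sqrt( 14) /14 , 3/11, 1/pi , 1/pi,exp( - 1) , sqrt( 5),sqrt(6),pi , sqrt( 14), sqrt( 15), sqrt( 15) , sqrt( 17), 8, 9] 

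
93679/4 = 93679/4 = 23419.75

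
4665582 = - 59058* ( - 79 )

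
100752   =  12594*8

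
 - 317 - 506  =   - 823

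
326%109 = 108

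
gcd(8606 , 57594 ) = 662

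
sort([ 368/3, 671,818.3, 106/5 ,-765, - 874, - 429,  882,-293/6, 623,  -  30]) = [-874, - 765, - 429, - 293/6,  -  30,106/5, 368/3, 623,  671, 818.3, 882 ] 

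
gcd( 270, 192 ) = 6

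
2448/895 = 2 + 658/895 =2.74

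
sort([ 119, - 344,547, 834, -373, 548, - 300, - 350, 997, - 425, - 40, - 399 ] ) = [ - 425, - 399, - 373, - 350, - 344, - 300, - 40, 119,  547,548, 834, 997]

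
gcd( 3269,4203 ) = 467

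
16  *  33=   528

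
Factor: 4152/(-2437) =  - 2^3*3^1*173^1 *2437^( - 1) 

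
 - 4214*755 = - 3181570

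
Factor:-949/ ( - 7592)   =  1/8 = 2^( -3)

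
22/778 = 11/389 = 0.03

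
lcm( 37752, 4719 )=37752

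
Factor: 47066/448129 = 2^1*11^(  -  1)*101^1*233^1 * 40739^(  -  1 )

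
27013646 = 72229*374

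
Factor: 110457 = 3^3*4091^1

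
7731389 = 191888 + 7539501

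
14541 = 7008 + 7533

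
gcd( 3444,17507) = 287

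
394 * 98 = 38612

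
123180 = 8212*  15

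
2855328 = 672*4249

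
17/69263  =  17/69263=0.00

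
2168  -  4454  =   - 2286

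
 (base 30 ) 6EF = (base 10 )5835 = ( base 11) 4425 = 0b1011011001011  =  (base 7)23004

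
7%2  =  1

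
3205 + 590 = 3795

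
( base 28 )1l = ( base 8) 61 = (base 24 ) 21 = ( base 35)1E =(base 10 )49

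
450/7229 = 450/7229 = 0.06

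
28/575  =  28/575 = 0.05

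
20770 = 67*310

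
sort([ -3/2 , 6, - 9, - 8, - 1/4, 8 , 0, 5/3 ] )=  [ - 9, - 8,  -  3/2,-1/4 , 0, 5/3, 6, 8 ]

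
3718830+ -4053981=  -  335151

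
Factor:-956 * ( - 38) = 2^3 * 19^1 * 239^1 = 36328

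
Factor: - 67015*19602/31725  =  -2^1*3^1*5^( - 1 ) *11^2 * 13^1*47^( - 1 )*1031^1 =-9730578/235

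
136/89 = 1+47/89 = 1.53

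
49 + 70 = 119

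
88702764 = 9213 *9628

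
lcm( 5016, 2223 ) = 195624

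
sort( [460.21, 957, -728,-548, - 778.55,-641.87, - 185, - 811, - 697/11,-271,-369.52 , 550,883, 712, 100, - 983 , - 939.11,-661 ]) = [-983,-939.11,-811,-778.55, - 728, - 661,-641.87, - 548, - 369.52, - 271,  -  185, -697/11,100,  460.21 , 550,712, 883, 957 ]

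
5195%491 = 285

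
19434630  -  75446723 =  - 56012093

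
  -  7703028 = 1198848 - 8901876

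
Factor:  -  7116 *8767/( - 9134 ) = 31192986/4567=2^1*3^1*11^1*593^1*797^1*4567^( - 1)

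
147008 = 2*73504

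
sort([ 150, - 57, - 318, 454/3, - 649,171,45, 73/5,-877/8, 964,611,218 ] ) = [ - 649, - 318, - 877/8, - 57, 73/5,45,150,454/3,171,218,611,964]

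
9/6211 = 9/6211 = 0.00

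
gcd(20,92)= 4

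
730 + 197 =927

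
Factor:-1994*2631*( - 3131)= 16425896034  =  2^1*3^1*31^1*101^1*877^1*997^1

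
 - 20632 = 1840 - 22472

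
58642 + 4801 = 63443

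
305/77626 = 305/77626=0.00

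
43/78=43/78 = 0.55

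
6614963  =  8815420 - 2200457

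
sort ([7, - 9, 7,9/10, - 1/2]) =[-9, - 1/2 , 9/10,7,7]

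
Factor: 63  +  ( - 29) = 34 = 2^1*17^1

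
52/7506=26/3753 = 0.01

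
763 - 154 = 609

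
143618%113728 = 29890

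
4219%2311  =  1908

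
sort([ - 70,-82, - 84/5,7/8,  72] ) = [ - 82,  -  70, - 84/5, 7/8,  72]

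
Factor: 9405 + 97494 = 106899 = 3^1 * 13^1*2741^1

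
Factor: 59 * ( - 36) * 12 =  - 25488 =- 2^4*3^3*59^1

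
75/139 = 75/139 = 0.54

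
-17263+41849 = 24586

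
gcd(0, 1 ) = 1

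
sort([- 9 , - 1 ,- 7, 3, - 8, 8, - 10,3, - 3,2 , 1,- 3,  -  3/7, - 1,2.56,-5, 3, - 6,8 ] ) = [ - 10, -9, - 8, - 7,-6,-5, - 3 , - 3 , - 1, - 1, - 3/7,1  ,  2, 2.56,3,3,3,8,8]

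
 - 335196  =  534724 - 869920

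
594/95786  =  297/47893 = 0.01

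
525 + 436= 961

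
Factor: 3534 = 2^1 * 3^1 * 19^1* 31^1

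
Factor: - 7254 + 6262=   -  2^5 * 31^1 = - 992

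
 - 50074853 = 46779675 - 96854528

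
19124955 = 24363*785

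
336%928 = 336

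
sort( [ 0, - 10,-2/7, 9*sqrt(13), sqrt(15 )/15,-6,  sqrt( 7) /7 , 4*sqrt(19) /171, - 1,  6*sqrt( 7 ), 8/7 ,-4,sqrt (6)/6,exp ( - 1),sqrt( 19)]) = [ - 10, - 6,-4,-1,-2/7, 0,4 * sqrt(19) /171, sqrt (15)/15,exp (-1 ),sqrt( 7)/7, sqrt ( 6)/6 , 8/7,sqrt(19),6  *sqrt(7),9*sqrt( 13)]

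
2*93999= 187998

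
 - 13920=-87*160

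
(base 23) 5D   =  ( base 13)9b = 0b10000000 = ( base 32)40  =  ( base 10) 128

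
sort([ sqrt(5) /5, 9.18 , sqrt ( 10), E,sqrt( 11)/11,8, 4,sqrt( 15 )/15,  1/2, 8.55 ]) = [ sqrt(15 ) /15,  sqrt( 11)/11, sqrt( 5)/5, 1/2, E,  sqrt( 10), 4,8, 8.55 , 9.18 ]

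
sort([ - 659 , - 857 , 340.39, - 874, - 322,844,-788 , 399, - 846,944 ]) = [  -  874, - 857,-846 , - 788, - 659, - 322 , 340.39, 399, 844,944]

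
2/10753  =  2/10753  =  0.00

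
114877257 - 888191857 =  - 773314600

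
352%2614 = 352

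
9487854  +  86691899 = 96179753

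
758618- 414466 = 344152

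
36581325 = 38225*957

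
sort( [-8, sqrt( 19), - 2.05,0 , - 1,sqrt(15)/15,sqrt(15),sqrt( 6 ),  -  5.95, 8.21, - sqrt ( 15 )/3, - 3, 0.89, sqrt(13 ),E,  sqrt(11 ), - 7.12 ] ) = [ - 8, - 7.12, - 5.95, - 3,  -  2.05 ,-sqrt( 15)/3, - 1, 0, sqrt( 15) /15, 0.89, sqrt(6 ), E, sqrt (11),  sqrt(13 ), sqrt( 15 ) , sqrt (19 ), 8.21 ]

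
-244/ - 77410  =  122/38705 = 0.00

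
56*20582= 1152592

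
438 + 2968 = 3406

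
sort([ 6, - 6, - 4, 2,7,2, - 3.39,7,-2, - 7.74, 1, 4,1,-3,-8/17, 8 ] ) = [ - 7.74, - 6, - 4, - 3.39, - 3,  -  2, - 8/17, 1, 1, 2,2, 4, 6,7, 7, 8] 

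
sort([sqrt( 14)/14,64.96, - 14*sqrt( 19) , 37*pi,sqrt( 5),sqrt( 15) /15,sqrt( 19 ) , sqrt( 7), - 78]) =[ - 78, - 14*sqrt(19 ),sqrt( 15)/15,sqrt( 14 )/14,sqrt(5), sqrt(7) , sqrt(19),64.96, 37*pi]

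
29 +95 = 124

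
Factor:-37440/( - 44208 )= 260/307=2^2 * 5^1*13^1 * 307^(- 1) 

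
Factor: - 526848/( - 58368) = 343/38 = 2^( - 1) * 7^3 * 19^(  -  1 )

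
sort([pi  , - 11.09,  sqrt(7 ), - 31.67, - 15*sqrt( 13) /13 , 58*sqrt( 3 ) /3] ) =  [ - 31.67,  -  11.09, - 15  *sqrt (13) /13,sqrt( 7) , pi,  58*sqrt( 3 )/3 ]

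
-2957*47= -138979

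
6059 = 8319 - 2260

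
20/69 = 20/69 = 0.29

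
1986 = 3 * 662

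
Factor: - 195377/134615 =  - 5^( - 1)*  7^1*109^( - 1 )*113^1=-791/545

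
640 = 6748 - 6108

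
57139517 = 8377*6821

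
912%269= 105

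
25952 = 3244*8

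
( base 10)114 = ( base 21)59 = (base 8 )162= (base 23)4M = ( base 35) 39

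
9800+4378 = 14178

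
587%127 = 79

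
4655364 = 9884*471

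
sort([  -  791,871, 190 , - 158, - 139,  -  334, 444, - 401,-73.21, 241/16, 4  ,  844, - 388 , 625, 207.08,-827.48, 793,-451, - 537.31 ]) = [ - 827.48,  -  791,  -  537.31, - 451, - 401, - 388, - 334, - 158,  -  139, - 73.21, 4, 241/16, 190, 207.08,444, 625, 793, 844, 871 ]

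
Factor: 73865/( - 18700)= - 79/20 =- 2^(-2)*5^( - 1) * 79^1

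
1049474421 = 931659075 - -117815346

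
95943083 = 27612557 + 68330526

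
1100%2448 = 1100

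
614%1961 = 614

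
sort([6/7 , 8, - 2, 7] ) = [ - 2 , 6/7 , 7,8 ] 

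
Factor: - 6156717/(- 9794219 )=3^1*7^1*293177^1*9794219^(-1)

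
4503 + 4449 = 8952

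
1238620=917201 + 321419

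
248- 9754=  - 9506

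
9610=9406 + 204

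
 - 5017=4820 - 9837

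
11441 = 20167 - 8726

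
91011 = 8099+82912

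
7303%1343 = 588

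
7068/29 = 7068/29 = 243.72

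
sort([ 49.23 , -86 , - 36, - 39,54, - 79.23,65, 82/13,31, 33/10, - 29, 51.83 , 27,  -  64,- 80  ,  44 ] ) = [-86, - 80 , - 79.23,- 64 , - 39 ,- 36,- 29, 33/10, 82/13,27,31,44,49.23,  51.83, 54, 65]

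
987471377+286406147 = 1273877524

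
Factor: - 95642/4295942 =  - 7^(- 1)*17^1*29^1*97^1*306853^( - 1) = -47821/2147971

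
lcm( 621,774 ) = 53406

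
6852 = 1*6852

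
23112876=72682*318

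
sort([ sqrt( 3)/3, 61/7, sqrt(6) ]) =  [ sqrt(3)/3,sqrt( 6), 61/7 ]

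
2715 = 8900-6185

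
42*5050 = 212100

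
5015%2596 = 2419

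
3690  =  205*18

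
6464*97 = 627008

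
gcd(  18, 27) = 9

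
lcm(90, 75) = 450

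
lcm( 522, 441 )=25578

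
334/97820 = 167/48910 = 0.00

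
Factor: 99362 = 2^1*49681^1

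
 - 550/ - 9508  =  275/4754 = 0.06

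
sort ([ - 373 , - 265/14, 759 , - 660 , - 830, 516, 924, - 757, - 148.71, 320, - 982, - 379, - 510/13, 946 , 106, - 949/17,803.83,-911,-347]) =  [  -  982,-911, - 830, - 757, - 660,  -  379, -373, - 347, - 148.71, - 949/17, - 510/13, - 265/14, 106, 320, 516, 759, 803.83,924, 946] 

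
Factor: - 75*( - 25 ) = 1875 = 3^1 *5^4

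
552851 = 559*989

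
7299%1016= 187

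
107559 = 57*1887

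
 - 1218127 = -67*18181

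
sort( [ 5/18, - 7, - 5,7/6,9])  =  [ - 7, - 5, 5/18,7/6,9]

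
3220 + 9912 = 13132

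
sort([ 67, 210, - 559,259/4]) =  [ - 559, 259/4, 67 , 210]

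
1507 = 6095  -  4588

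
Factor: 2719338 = 2^1*3^1*79^1*5737^1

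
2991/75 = 39 + 22/25 =39.88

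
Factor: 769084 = 2^2*192271^1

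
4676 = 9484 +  - 4808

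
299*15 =4485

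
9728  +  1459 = 11187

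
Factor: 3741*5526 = 2^1 * 3^3*29^1*43^1*307^1= 20672766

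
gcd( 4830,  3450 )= 690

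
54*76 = 4104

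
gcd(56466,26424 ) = 18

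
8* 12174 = 97392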